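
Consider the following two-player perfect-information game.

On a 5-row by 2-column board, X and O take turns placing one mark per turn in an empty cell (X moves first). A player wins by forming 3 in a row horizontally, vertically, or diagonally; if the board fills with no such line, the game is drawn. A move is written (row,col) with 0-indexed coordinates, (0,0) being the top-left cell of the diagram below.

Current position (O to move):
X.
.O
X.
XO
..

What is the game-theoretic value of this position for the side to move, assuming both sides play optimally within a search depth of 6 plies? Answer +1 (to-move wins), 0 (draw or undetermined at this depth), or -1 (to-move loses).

value(X./.O/X./XO/.., O) = +1

[X./.O/X./XO/..] O move#1: (0,1):-1/XO/.O/X./XO/.., (1,0):-1/X./OO/X./XO/.., (2,1):+1/X./.O/XO/XO/..*, (4,0):-1/X./.O/X./XO/O., (4,1):-1/X./.O/X./XO/.O
[X./.O/XO/XO/..] end (terminal -1, X#2); searched X./.O/X./XO/.. to 6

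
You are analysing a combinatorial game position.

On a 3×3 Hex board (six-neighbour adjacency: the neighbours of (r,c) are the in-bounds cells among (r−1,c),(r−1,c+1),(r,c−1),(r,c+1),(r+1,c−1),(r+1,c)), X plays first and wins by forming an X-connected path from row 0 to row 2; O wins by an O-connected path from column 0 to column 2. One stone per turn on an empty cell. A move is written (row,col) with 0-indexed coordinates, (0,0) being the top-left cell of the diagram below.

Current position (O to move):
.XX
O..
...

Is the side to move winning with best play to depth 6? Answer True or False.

O winning at [.XX/O../...]: True

p1 O@[.XX/O../...]: (0,0)[OXX/O../...]-1 (1,1)[.XX/OO./...]-1 (1,2)[.XX/O.O/...]-1 (2,0)[.XX/O../O..]-1 (2,1)[.XX/O../.O.]+1* (2,2)[.XX/O../..O]-1
p2 X@[.XX/O../.O.]: (0,0)[XXX/O../.O.]-1* (1,1)[.XX/OX./.O.]-1 (1,2)[.XX/O.X/.O.]-1 (2,0)[.XX/O../XO.]-1 (2,2)[.XX/O../.OX]-1
p3 O@[XXX/O../.O.]: (1,1)[XXX/OO./.O.]+1* (1,2)[XXX/O.O/.O.]+1 (2,0)[XXX/O../OO.]+1 (2,2)[XXX/O../.OO]+1
p4 X@[XXX/OO./.O.]: (1,2)[XXX/OOX/.O.]-1* (2,0)[XXX/OO./XO.]-1 (2,2)[XXX/OO./.OX]-1
p5 O@[XXX/OOX/.O.]: (2,0)[XXX/OOX/OO.]-1 (2,2)[XXX/OOX/.OO]+1*
p6 X@[XXX/OOX/.OO] terminal -1; root [.XX/O../...] d6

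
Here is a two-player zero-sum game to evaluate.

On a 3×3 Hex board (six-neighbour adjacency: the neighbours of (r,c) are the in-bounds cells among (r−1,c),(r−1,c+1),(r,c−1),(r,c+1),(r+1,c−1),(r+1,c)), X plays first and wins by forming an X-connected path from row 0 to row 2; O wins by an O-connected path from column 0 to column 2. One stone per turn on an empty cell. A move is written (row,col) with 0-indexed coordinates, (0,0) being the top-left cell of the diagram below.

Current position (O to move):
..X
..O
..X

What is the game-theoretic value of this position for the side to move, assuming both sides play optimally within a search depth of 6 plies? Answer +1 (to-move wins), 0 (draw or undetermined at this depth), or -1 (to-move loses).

p1 O@[..X/..O/..X]: (0,0)[O.X/..O/..X]-1 (0,1)[.OX/..O/..X]-1 (1,0)[..X/O.O/..X]-1 (1,1)[..X/.OO/..X]+1* (2,0)[..X/..O/O.X]+1 (2,1)[..X/..O/.OX]-1
p2 X@[..X/.OO/..X]: (0,0)[X.X/.OO/..X]-1* (0,1)[.XX/.OO/..X]-1 (1,0)[..X/XOO/..X]-1 (2,0)[..X/.OO/X.X]-1 (2,1)[..X/.OO/.XX]-1
p3 O@[X.X/.OO/..X]: (0,1)[XOX/.OO/..X]+1* (1,0)[X.X/OOO/..X]+1 (2,0)[X.X/.OO/O.X]+1 (2,1)[X.X/.OO/.OX]+1
p4 X@[XOX/.OO/..X]: (1,0)[XOX/XOO/..X]-1* (2,0)[XOX/.OO/X.X]-1 (2,1)[XOX/.OO/.XX]-1
p5 O@[XOX/XOO/..X]: (2,0)[XOX/XOO/O.X]+1* (2,1)[XOX/XOO/.OX]-1
p6 X@[XOX/XOO/O.X] terminal -1; root [..X/..O/..X] d6

value(..X/..O/..X, O) = +1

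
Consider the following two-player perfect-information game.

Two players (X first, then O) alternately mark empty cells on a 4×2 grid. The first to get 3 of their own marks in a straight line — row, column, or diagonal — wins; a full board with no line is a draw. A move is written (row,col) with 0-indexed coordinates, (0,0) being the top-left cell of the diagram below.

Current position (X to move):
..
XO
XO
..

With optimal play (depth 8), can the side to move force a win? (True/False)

X winning at [../XO/XO/..]: True

[../XO/XO/..] X move#1: (0,0):+1/X./XO/XO/..*, (0,1):-1/.X/XO/XO/.., (3,0):+1/../XO/XO/X., (3,1):-1/../XO/XO/.X
[X./XO/XO/..] end (terminal -1, O#2); searched ../XO/XO/.. to 8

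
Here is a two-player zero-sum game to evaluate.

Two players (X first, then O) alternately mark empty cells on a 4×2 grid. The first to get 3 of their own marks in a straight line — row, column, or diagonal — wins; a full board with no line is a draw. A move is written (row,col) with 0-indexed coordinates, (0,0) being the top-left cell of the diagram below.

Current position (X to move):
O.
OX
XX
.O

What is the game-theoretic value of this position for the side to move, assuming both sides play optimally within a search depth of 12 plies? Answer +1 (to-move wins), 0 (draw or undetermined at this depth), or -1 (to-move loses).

value(O./OX/XX/.O, X) = +1

p1 X@[O./OX/XX/.O]: (0,1)[OX/OX/XX/.O]+1* (3,0)[O./OX/XX/XO]+0
p2 O@[OX/OX/XX/.O] terminal -1; root [O./OX/XX/.O] d12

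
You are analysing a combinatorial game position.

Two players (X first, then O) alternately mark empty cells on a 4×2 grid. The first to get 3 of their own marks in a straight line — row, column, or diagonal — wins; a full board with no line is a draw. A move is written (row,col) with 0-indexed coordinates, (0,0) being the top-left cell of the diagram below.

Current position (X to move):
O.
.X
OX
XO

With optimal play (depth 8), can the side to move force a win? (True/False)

[O./.X/OX/XO] X move#1: (0,1):+1/OX/.X/OX/XO*, (1,0):+0/O./XX/OX/XO
[OX/.X/OX/XO] end (terminal -1, O#2); searched O./.X/OX/XO to 8

X winning at [O./.X/OX/XO]: True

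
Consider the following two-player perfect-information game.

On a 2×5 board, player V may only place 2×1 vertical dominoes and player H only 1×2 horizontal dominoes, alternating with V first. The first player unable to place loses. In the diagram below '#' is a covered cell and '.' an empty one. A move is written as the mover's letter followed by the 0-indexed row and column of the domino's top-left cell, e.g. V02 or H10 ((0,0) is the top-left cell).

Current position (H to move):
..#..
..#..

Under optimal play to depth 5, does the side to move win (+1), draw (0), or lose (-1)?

value(..#../..#.., H) = -1

ply 1, H at ..#../..#.. | H00=-1→###../..#..*; H03=-1→..###/..#..; H10=-1→..#../###..; H13=-1→..#../..###
ply 2, V at ###../..#.. | V03=+1→####./..##.*; V04=+1→###.#/..#.#
ply 3, H at ####./..##. | H10=-1→####./####.*
ply 4, V at ####./####. | V04=+1→#####/#####*
ply 5: #####/##### is terminal -1 (H); from ..#../..#.. depth 5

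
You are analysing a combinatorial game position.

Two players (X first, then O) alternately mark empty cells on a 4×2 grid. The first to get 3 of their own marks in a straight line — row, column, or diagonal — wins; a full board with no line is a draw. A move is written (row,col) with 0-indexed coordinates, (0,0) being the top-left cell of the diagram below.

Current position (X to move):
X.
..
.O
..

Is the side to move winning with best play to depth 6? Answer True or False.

X winning at [X./../.O/..]: False

ply 1, X at X./../.O/.. | (0,1)=+0→XX/../.O/..*; (1,0)=+0→X./X./.O/..; (1,1)=+0→X./.X/.O/..; (2,0)=+0→X./../XO/..; (3,0)=-1→X./../.O/X.; (3,1)=+0→X./../.O/.X
ply 2, O at XX/../.O/.. | (1,0)=+0→XX/O./.O/..*; (1,1)=+0→XX/.O/.O/..; (2,0)=+0→XX/../OO/..; (3,0)=+0→XX/../.O/O.; (3,1)=+0→XX/../.O/.O
ply 3, X at XX/O./.O/.. | (1,1)=+0→XX/OX/.O/..*; (2,0)=+0→XX/O./XO/..; (3,0)=+0→XX/O./.O/X.; (3,1)=+0→XX/O./.O/.X
ply 4, O at XX/OX/.O/.. | (2,0)=+0→XX/OX/OO/..*; (3,0)=+0→XX/OX/.O/O.; (3,1)=+0→XX/OX/.O/.O
ply 5, X at XX/OX/OO/.. | (3,0)=+0→XX/OX/OO/X.*; (3,1)=-1→XX/OX/OO/.X
ply 6, O at XX/OX/OO/X. | (3,1)=+0→XX/OX/OO/XO*
ply 7: XX/OX/OO/XO is terminal +0 (X); from X./../.O/.. depth 6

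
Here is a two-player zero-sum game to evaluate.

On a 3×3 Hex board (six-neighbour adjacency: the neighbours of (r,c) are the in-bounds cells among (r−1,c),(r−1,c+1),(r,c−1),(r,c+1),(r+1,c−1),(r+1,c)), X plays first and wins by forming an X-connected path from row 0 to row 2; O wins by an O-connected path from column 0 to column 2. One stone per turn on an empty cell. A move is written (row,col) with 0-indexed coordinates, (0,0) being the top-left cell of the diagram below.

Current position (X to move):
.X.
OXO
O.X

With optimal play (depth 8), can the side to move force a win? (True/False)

p1 X@[.X./OXO/O.X]: (0,0)[XX./OXO/O.X]-1 (0,2)[.XX/OXO/O.X]-1 (2,1)[.X./OXO/OXX]+1*
p2 O@[.X./OXO/OXX] terminal -1; root [.X./OXO/O.X] d8

X winning at [.X./OXO/O.X]: True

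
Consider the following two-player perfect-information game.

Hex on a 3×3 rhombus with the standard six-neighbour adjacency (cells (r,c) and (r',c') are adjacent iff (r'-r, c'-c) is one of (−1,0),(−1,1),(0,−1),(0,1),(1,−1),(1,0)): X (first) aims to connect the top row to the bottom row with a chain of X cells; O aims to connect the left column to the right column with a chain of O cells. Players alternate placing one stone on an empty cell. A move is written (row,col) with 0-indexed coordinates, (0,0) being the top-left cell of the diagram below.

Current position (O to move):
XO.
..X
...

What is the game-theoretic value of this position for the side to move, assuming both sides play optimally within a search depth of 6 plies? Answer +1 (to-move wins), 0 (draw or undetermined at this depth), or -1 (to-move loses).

value(XO./..X/..., O) = -1

[XO./..X/...] O move#1: (0,2):-1/XOO/..X/...*, (1,0):-1/XO./O.X/..., (1,1):-1/XO./.OX/..., (2,0):-1/XO./..X/O.., (2,1):-1/XO./..X/.O., (2,2):-1/XO./..X/..O
[XOO/..X/...] X move#2: (1,0):+1/XOO/X.X/...*, (1,1):-1/XOO/.XX/..., (2,0):-1/XOO/..X/X.., (2,1):-1/XOO/..X/.X., (2,2):-1/XOO/..X/..X
[XOO/X.X/...] O move#3: (1,1):-1/XOO/XOX/...*, (2,0):-1/XOO/X.X/O.., (2,1):-1/XOO/X.X/.O., (2,2):-1/XOO/X.X/..O
[XOO/XOX/...] X move#4: (2,0):+1/XOO/XOX/X..*, (2,1):-1/XOO/XOX/.X., (2,2):-1/XOO/XOX/..X
[XOO/XOX/X..] end (terminal -1, O#5); searched XO./..X/... to 6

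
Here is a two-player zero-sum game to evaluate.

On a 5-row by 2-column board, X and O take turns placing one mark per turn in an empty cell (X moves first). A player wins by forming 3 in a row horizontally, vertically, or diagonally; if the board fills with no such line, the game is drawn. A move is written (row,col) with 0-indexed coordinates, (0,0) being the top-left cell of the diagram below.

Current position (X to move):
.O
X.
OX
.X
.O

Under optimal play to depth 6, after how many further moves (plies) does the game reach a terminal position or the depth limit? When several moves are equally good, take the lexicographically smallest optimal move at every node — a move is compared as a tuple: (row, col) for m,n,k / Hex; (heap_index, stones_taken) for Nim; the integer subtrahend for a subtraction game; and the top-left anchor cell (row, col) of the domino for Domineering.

[.O/X./OX/.X/.O] X move#1: (0,0):+0/XO/X./OX/.X/.O, (1,1):+1/.O/XX/OX/.X/.O*, (3,0):+0/.O/X./OX/XX/.O, (4,0):+0/.O/X./OX/.X/XO
[.O/XX/OX/.X/.O] end (terminal -1, O#2); searched .O/X./OX/.X/.O to 6

PV length from [.O/X./OX/.X/.O]: 1 ply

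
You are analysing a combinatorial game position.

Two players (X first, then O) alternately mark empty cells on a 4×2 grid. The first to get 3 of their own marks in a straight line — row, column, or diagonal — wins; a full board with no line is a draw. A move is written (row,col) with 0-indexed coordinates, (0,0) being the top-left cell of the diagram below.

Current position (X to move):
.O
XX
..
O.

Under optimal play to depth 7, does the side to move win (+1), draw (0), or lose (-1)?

value(.O/XX/../O., X) = 0

ply 1, X at .O/XX/../O. | (0,0)=+0→XO/XX/../O.*; (2,0)=+0→.O/XX/X./O.; (2,1)=+0→.O/XX/.X/O.; (3,1)=+0→.O/XX/../OX
ply 2, O at XO/XX/../O. | (2,0)=+0→XO/XX/O./O.*; (2,1)=-1→XO/XX/.O/O.; (3,1)=-1→XO/XX/../OO
ply 3, X at XO/XX/O./O. | (2,1)=+0→XO/XX/OX/O.*; (3,1)=+0→XO/XX/O./OX
ply 4, O at XO/XX/OX/O. | (3,1)=+0→XO/XX/OX/OO*
ply 5: XO/XX/OX/OO is terminal +0 (X); from .O/XX/../O. depth 7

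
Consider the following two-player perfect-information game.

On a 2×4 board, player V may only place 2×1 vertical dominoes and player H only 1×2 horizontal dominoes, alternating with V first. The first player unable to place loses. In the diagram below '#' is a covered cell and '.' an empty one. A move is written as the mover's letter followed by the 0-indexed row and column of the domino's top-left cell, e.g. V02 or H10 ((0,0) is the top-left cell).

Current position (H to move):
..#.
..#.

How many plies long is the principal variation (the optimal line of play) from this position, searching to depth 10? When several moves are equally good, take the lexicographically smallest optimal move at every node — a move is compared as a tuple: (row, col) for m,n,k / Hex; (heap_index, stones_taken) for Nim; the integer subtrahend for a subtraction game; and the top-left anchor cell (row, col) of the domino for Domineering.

p1 H@[..#./..#.]: H00[###./..#.]+1* H10[..#./###.]+1
p2 V@[###./..#.]: V03[####/..##]-1*
p3 H@[####/..##]: H10[####/####]+1*
p4 V@[####/####] terminal -1; root [..#./..#.] d10

PV length from [..#./..#.]: 3 plies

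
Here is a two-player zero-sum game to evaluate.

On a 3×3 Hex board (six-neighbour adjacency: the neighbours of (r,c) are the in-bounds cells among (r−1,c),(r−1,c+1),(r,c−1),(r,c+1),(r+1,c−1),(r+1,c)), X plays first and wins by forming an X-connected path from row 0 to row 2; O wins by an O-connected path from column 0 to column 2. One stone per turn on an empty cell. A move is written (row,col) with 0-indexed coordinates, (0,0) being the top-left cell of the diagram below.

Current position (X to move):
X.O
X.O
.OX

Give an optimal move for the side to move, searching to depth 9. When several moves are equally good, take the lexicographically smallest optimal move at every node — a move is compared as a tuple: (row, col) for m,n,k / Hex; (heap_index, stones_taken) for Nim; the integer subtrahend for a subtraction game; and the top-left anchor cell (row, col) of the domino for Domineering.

p1 X@[X.O/X.O/.OX]: (0,1)[XXO/X.O/.OX]-1 (1,1)[X.O/XXO/.OX]-1 (2,0)[X.O/X.O/XOX]+1*
p2 O@[X.O/X.O/XOX] terminal -1; root [X.O/X.O/.OX] d9

X's best at [X.O/X.O/.OX]: (2,0)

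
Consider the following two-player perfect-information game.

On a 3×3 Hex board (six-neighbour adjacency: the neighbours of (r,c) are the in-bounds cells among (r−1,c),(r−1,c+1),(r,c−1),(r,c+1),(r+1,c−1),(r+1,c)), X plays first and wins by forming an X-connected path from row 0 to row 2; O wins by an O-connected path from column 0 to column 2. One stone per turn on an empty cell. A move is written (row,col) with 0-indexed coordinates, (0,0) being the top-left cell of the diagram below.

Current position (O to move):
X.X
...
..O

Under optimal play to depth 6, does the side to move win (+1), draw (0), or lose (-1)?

value(X.X/.../..O, O) = +1

ply 1, O at X.X/.../..O | (0,1)=-1→XOX/.../..O; (1,0)=-1→X.X/O../..O; (1,1)=+1→X.X/.O./..O*; (1,2)=-1→X.X/..O/..O; (2,0)=-1→X.X/.../O.O; (2,1)=-1→X.X/.../.OO
ply 2, X at X.X/.O./..O | (0,1)=-1→XXX/.O./..O*; (1,0)=-1→X.X/XO./..O; (1,2)=-1→X.X/.OX/..O; (2,0)=-1→X.X/.O./X.O; (2,1)=-1→X.X/.O./.XO
ply 3, O at XXX/.O./..O | (1,0)=+1→XXX/OO./..O*; (1,2)=+1→XXX/.OO/..O; (2,0)=+1→XXX/.O./O.O; (2,1)=+1→XXX/.O./.OO
ply 4, X at XXX/OO./..O | (1,2)=-1→XXX/OOX/..O*; (2,0)=-1→XXX/OO./X.O; (2,1)=-1→XXX/OO./.XO
ply 5, O at XXX/OOX/..O | (2,0)=-1→XXX/OOX/O.O; (2,1)=+1→XXX/OOX/.OO*
ply 6: XXX/OOX/.OO is terminal -1 (X); from X.X/.../..O depth 6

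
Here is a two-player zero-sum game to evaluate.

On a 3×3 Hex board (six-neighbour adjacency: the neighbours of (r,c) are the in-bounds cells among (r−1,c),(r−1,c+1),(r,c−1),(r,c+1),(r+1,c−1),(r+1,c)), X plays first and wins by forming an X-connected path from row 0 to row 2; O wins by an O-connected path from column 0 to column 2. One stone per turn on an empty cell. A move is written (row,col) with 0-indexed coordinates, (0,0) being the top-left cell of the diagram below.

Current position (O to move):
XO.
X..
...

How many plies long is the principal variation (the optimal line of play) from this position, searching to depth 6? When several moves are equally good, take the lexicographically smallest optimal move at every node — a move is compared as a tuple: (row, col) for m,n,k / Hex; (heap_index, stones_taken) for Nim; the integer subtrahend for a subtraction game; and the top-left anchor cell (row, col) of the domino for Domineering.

PV length from [XO./X../...]: 4 plies

ply 1, O at XO./X../... | (0,2)=-1→XOO/X../...*; (1,1)=-1→XO./XO./...; (1,2)=-1→XO./X.O/...; (2,0)=-1→XO./X../O..; (2,1)=-1→XO./X../.O.; (2,2)=-1→XO./X../..O
ply 2, X at XOO/X../... | (1,1)=+1→XOO/XX./...*; (1,2)=+1→XOO/X.X/...; (2,0)=+1→XOO/X../X..; (2,1)=+1→XOO/X../.X.; (2,2)=+1→XOO/X../..X
ply 3, O at XOO/XX./... | (1,2)=-1→XOO/XXO/...*; (2,0)=-1→XOO/XX./O..; (2,1)=-1→XOO/XX./.O.; (2,2)=-1→XOO/XX./..O
ply 4, X at XOO/XXO/... | (2,0)=+1→XOO/XXO/X..*; (2,1)=+1→XOO/XXO/.X.; (2,2)=+1→XOO/XXO/..X
ply 5: XOO/XXO/X.. is terminal -1 (O); from XO./X../... depth 6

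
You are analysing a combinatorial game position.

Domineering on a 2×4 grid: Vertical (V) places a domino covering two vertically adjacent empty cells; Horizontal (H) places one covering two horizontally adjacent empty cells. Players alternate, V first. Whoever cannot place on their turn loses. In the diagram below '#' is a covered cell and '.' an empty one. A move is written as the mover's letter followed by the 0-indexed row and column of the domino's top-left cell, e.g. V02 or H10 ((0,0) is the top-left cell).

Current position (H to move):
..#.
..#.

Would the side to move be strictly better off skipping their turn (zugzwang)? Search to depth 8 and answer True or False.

p1 H@[..#./..#.]: H00[###./..#.]+1* H10[..#./###.]+1
p2 V@[###./..#.]: V03[####/..##]-1*
p3 H@[####/..##]: H10[####/####]+1*
p4 V@[####/####] terminal -1; root [..#./..#.] d8
if H skipped the turn, V would face:
~ p1 V@[..#./..#.]: V00[#.#./#.#.]+1* V01[.##./.##.]+1 V03[..##/..##]-1
~ p2 H@[#.#./#.#.] terminal -1; root [..#./..#.] d8
compare (H): move=+1 vs pass=-1

zugzwang(..#./..#., H) = False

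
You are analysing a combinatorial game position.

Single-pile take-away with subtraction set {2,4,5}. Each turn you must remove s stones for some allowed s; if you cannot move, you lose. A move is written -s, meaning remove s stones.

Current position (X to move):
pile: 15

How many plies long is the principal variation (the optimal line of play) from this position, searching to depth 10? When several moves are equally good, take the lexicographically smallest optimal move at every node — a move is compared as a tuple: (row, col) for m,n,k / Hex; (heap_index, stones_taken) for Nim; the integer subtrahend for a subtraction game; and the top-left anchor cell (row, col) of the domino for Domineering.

ply 1, X at 15 | -2=-1→13*; -4=-1→11; -5=-1→10
ply 2, O at 13 | -2=-1→11; -4=-1→9; -5=+1→8*
ply 3, X at 8 | -2=-1→6*; -4=-1→4; -5=-1→3
ply 4, O at 6 | -2=-1→4; -4=-1→2; -5=+1→1*
ply 5: 1 is terminal -1 (X); from 15 depth 10

PV length from [15]: 4 plies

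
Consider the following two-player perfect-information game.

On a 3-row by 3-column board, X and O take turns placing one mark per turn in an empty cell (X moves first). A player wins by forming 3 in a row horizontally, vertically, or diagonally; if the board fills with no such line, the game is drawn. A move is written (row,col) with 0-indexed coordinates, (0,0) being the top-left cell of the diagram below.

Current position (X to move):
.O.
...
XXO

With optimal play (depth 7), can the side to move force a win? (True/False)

ply 1, X at .O./.../XXO | (0,0)=+0→XO./.../XXO*; (0,2)=+0→.OX/.../XXO; (1,0)=-1→.O./X../XXO; (1,1)=-1→.O./.X./XXO; (1,2)=-1→.O./..X/XXO
ply 2, O at XO./.../XXO | (0,2)=-1→XOO/.../XXO; (1,0)=+0→XO./O../XXO*; (1,1)=-1→XO./.O./XXO; (1,2)=-1→XO./..O/XXO
ply 3, X at XO./O../XXO | (0,2)=+0→XOX/O../XXO*; (1,1)=+0→XO./OX./XXO; (1,2)=+0→XO./O.X/XXO
ply 4, O at XOX/O../XXO | (1,1)=+0→XOX/OO./XXO*; (1,2)=-1→XOX/O.O/XXO
ply 5, X at XOX/OO./XXO | (1,2)=+0→XOX/OOX/XXO*
ply 6: XOX/OOX/XXO is terminal +0 (O); from .O./.../XXO depth 7

X winning at [.O./.../XXO]: False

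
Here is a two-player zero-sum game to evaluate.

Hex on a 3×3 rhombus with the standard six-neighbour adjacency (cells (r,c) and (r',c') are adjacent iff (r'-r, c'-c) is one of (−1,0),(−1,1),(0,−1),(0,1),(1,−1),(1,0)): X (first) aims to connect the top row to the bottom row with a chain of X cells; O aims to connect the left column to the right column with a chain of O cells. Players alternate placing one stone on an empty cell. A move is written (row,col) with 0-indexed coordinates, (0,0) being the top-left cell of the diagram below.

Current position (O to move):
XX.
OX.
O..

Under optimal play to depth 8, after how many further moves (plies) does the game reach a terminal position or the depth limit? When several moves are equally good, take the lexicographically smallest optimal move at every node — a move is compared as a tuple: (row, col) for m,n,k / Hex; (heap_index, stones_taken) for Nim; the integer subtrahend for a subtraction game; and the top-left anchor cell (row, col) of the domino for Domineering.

PV length from [XX./OX./O..]: 3 plies

[XX./OX./O..] O move#1: (0,2):-1/XXO/OX./O.., (1,2):-1/XX./OXO/O.., (2,1):+1/XX./OX./OO.*, (2,2):-1/XX./OX./O.O
[XX./OX./OO.] X move#2: (0,2):-1/XXX/OX./OO.*, (1,2):-1/XX./OXX/OO., (2,2):-1/XX./OX./OOX
[XXX/OX./OO.] O move#3: (1,2):+1/XXX/OXO/OO.*, (2,2):+1/XXX/OX./OOO
[XXX/OXO/OO.] end (terminal -1, X#4); searched XX./OX./O.. to 8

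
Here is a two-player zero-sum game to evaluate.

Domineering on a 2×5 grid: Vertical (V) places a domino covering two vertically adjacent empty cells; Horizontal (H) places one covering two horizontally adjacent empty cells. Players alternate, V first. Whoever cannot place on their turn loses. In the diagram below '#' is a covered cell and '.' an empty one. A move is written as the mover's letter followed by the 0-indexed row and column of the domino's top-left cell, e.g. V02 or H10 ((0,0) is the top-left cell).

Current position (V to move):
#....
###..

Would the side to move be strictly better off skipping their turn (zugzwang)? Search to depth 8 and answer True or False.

zugzwang(#..../###.., V) = False

[#..../###..] V move#1: V03:+1/#..#./####.*, V04:-1/#...#/###.#
[#..#./####.] H move#2: H01:-1/####./####.*
[####./####.] V move#3: V04:+1/#####/#####*
[#####/#####] end (terminal -1, H#4); searched #..../###.. to 8
suppose V passes — search the same position with H to move:
pass> [#..../###..] H move#1: H01:-1/###../###.., H02:-1/#.##./###.., H03:+1/#..##/###..*, H13:+1/#..../#####
pass> [#..##/###..] end (terminal -1, V#2); searched #..../###.. to 8
for V: play +1, pass -1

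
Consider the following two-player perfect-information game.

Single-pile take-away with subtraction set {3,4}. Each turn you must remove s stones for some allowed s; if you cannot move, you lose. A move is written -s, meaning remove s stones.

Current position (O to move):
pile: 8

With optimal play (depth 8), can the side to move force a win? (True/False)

O winning at [8]: False

p1 O@[8]: -3[5]-1* -4[4]-1
p2 X@[5]: -3[2]+1* -4[1]+1
p3 O@[2] terminal -1; root [8] d8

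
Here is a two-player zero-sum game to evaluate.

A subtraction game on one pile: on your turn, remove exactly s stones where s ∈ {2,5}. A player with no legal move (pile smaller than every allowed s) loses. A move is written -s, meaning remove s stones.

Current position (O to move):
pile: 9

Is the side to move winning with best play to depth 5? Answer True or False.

p1 O@[9]: -2[7]+1* -5[4]+1
p2 X@[7]: -2[5]-1* -5[2]-1
p3 O@[5]: -2[3]-1 -5[0]+1*
p4 X@[0] terminal -1; root [9] d5

O winning at [9]: True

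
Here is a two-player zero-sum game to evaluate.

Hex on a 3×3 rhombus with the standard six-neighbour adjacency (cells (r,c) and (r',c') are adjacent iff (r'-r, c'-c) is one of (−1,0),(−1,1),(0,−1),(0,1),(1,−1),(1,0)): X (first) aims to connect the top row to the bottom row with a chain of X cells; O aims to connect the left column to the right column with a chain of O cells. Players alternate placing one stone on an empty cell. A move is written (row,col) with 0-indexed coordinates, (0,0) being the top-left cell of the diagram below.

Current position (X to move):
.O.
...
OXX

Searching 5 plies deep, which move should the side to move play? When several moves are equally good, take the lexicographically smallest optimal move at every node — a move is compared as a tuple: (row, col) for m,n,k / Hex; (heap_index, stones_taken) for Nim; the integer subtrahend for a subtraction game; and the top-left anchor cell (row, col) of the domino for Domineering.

X's best at [.O./.../OXX]: (0,2)

[.O./.../OXX] X move#1: (0,0):-1/XO./.../OXX, (0,2):+1/.OX/.../OXX*, (1,0):-1/.O./X../OXX, (1,1):-1/.O./.X./OXX, (1,2):-1/.O./..X/OXX
[.OX/.../OXX] O move#2: (0,0):-1/OOX/.../OXX*, (1,0):-1/.OX/O../OXX, (1,1):-1/.OX/.O./OXX, (1,2):-1/.OX/..O/OXX
[OOX/.../OXX] X move#3: (1,0):+1/OOX/X../OXX*, (1,1):+1/OOX/.X./OXX, (1,2):+1/OOX/..X/OXX
[OOX/X../OXX] O move#4: (1,1):-1/OOX/XO./OXX*, (1,2):-1/OOX/X.O/OXX
[OOX/XO./OXX] X move#5: (1,2):+1/OOX/XOX/OXX*
[OOX/XOX/OXX] end (terminal -1, O#6); searched .O./.../OXX to 5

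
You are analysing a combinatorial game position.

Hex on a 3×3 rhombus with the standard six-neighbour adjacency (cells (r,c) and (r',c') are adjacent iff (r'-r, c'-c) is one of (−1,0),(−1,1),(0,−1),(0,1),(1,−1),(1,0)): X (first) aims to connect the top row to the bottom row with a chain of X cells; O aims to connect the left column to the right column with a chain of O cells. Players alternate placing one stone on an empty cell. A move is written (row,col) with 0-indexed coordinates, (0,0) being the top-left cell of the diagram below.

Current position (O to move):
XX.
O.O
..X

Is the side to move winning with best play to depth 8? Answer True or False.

O winning at [XX./O.O/..X]: True

p1 O@[XX./O.O/..X]: (0,2)[XXO/O.O/..X]-1 (1,1)[XX./OOO/..X]+1* (2,0)[XX./O.O/O.X]+1 (2,1)[XX./O.O/.OX]+1
p2 X@[XX./OOO/..X] terminal -1; root [XX./O.O/..X] d8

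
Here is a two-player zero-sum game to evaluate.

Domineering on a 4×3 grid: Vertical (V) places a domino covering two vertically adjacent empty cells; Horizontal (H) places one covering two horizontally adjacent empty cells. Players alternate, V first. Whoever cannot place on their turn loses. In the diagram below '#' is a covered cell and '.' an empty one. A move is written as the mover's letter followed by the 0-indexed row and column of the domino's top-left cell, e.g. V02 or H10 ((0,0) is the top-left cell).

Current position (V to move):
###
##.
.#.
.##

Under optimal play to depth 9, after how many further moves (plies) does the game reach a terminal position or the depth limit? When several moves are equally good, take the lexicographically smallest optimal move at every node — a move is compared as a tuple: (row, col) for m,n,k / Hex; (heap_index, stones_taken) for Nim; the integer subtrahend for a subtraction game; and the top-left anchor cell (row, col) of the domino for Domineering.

PV length from [###/##./.#./.##]: 1 ply

ply 1, V at ###/##./.#./.## | V12=+1→###/###/.##/.##*; V20=+1→###/##./##./###
ply 2: ###/###/.##/.## is terminal -1 (H); from ###/##./.#./.## depth 9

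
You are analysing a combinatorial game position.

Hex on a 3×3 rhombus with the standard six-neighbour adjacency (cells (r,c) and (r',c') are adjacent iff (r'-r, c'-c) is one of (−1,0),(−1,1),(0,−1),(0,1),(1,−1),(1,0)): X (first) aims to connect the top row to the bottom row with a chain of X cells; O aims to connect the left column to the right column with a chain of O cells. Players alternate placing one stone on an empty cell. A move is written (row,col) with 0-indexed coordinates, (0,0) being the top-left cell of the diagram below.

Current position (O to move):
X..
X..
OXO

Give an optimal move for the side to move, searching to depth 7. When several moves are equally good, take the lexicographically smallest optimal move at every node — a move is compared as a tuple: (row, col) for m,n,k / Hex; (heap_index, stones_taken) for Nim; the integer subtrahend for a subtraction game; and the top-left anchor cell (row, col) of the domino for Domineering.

O's best at [X../X../OXO]: (1,1)

ply 1, O at X../X../OXO | (0,1)=-1→XO./X../OXO; (0,2)=-1→X.O/X../OXO; (1,1)=+1→X../XO./OXO*; (1,2)=-1→X../X.O/OXO
ply 2, X at X../XO./OXO | (0,1)=-1→XX./XO./OXO*; (0,2)=-1→X.X/XO./OXO; (1,2)=-1→X../XOX/OXO
ply 3, O at XX./XO./OXO | (0,2)=+1→XXO/XO./OXO*; (1,2)=+1→XX./XOO/OXO
ply 4: XXO/XO./OXO is terminal -1 (X); from X../X../OXO depth 7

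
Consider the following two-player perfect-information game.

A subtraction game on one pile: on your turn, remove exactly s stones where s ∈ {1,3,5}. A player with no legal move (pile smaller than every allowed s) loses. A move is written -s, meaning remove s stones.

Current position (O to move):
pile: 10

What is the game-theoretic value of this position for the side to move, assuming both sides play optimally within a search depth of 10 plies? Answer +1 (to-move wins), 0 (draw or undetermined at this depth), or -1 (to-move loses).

[10] O move#1: -1:-1/9*, -3:-1/7, -5:-1/5
[9] X move#2: -1:+1/8*, -3:+1/6, -5:+1/4
[8] O move#3: -1:-1/7*, -3:-1/5, -5:-1/3
[7] X move#4: -1:+1/6*, -3:+1/4, -5:+1/2
[6] O move#5: -1:-1/5*, -3:-1/3, -5:-1/1
[5] X move#6: -1:+1/4*, -3:+1/2, -5:+1/0
[4] O move#7: -1:-1/3*, -3:-1/1
[3] X move#8: -1:+1/2*, -3:+1/0
[2] O move#9: -1:-1/1*
[1] X move#10: -1:+1/0*
[0] end (terminal -1, O#11); searched 10 to 10

value(10, O) = -1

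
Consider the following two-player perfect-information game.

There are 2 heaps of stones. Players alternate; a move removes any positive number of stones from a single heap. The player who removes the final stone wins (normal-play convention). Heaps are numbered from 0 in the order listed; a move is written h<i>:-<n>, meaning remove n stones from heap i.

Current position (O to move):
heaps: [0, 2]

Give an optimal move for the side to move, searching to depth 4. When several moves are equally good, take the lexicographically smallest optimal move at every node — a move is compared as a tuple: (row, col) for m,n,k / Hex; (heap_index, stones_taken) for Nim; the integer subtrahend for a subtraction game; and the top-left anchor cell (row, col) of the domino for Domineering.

O's best at [(0,2)]: h1:-2

p1 O@[(0,2)]: h1:-1[(0,1)]-1 h1:-2[(0,0)]+1*
p2 X@[(0,0)] terminal -1; root [(0,2)] d4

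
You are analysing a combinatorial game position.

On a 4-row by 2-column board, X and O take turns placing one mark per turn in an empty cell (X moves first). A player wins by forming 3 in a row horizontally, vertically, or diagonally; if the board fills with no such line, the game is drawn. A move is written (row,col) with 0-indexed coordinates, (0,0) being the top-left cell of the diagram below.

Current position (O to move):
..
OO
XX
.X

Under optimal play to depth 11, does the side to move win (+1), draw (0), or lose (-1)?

ply 1, O at ../OO/XX/.X | (0,0)=+0→O./OO/XX/.X*; (0,1)=+0→.O/OO/XX/.X; (3,0)=+0→../OO/XX/OX
ply 2, X at O./OO/XX/.X | (0,1)=+0→OX/OO/XX/.X*; (3,0)=+0→O./OO/XX/XX
ply 3, O at OX/OO/XX/.X | (3,0)=+0→OX/OO/XX/OX*
ply 4: OX/OO/XX/OX is terminal +0 (X); from ../OO/XX/.X depth 11

value(../OO/XX/.X, O) = 0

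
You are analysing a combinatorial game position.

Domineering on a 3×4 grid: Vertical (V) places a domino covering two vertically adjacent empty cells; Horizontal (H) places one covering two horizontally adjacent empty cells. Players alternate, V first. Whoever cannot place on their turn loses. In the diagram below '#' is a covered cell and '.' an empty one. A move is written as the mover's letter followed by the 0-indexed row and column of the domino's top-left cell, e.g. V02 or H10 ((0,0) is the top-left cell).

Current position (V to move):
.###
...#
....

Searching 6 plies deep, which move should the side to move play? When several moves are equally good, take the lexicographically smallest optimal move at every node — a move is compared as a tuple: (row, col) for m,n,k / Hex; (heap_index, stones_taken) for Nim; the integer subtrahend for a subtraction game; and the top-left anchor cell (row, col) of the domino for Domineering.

V's best at [.###/...#/....]: V11

[.###/...#/....] V move#1: V00:-1/####/#..#/...., V10:-1/.###/#..#/#..., V11:+1/.###/.#.#/.#..*, V12:-1/.###/..##/..#.
[.###/.#.#/.#..] H move#2: H22:-1/.###/.#.#/.###*
[.###/.#.#/.###] V move#3: V00:+1/####/##.#/.###*, V10:+1/.###/##.#/####
[####/##.#/.###] end (terminal -1, H#4); searched .###/...#/.... to 6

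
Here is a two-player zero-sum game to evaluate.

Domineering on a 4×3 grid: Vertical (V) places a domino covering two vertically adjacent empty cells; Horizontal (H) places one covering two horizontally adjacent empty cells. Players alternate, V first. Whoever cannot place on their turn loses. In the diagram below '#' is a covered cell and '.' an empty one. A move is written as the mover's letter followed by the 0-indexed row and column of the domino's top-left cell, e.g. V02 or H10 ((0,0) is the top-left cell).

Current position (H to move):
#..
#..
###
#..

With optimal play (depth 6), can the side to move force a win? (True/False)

H winning at [#../#../###/#..]: True

p1 H@[#../#../###/#..]: H01[###/#../###/#..]+1* H11[#../###/###/#..]+1 H31[#../#../###/###]-1
p2 V@[###/#../###/#..] terminal -1; root [#../#../###/#..] d6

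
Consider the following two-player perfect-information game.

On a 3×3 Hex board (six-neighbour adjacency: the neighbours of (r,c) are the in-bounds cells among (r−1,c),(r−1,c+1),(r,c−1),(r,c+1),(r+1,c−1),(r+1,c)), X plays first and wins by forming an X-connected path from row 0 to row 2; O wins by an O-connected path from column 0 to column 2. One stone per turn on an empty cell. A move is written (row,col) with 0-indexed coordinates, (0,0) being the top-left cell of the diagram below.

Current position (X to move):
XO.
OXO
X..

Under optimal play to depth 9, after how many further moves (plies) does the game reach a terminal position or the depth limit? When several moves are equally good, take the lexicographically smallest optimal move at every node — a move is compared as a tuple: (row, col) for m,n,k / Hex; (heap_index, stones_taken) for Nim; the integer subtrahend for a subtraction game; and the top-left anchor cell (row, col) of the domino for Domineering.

ply 1, X at XO./OXO/X.. | (0,2)=+1→XOX/OXO/X..*; (2,1)=-1→XO./OXO/XX.; (2,2)=-1→XO./OXO/X.X
ply 2: XOX/OXO/X.. is terminal -1 (O); from XO./OXO/X.. depth 9

PV length from [XO./OXO/X..]: 1 ply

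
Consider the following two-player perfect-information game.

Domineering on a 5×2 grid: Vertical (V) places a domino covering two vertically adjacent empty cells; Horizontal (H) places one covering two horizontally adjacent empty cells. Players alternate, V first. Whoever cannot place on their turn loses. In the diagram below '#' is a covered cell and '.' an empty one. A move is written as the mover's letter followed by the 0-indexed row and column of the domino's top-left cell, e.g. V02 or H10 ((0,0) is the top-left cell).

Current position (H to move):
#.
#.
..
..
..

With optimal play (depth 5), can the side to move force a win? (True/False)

p1 H@[#./#./../../..]: H20[#./#./##/../..]-1 H30[#./#./../##/..]+1* H40[#./#./../../##]-1
p2 V@[#./#./../##/..]: V01[##/##/../##/..]-1* V11[#./##/.#/##/..]-1
p3 H@[##/##/../##/..]: H20[##/##/##/##/..]+1* H40[##/##/../##/##]+1
p4 V@[##/##/##/##/..] terminal -1; root [#./#./../../..] d5

H winning at [#./#./../../..]: True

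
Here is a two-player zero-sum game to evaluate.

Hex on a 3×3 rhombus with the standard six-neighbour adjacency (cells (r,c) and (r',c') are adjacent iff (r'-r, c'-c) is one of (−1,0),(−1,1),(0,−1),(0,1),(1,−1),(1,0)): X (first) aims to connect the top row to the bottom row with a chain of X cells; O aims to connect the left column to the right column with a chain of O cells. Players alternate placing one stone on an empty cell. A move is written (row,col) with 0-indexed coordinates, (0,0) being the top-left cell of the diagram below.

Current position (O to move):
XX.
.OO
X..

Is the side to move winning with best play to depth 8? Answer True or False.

O winning at [XX./.OO/X..]: True

[XX./.OO/X..] O move#1: (0,2):-1/XXO/.OO/X.., (1,0):+1/XX./OOO/X..*, (2,1):-1/XX./.OO/XO., (2,2):-1/XX./.OO/X.O
[XX./OOO/X..] end (terminal -1, X#2); searched XX./.OO/X.. to 8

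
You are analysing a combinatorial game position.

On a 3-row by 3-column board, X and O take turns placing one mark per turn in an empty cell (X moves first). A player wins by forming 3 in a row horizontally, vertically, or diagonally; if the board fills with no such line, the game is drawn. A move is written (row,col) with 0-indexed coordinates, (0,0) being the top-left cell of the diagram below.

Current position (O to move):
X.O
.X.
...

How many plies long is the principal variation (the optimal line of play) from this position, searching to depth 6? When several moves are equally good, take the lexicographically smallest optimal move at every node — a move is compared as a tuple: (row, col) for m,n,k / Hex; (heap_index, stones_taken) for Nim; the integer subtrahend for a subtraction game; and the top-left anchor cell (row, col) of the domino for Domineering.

PV length from [X.O/.X./...]: 6 plies

p1 O@[X.O/.X./...]: (0,1)[XOO/.X./...]-1 (1,0)[X.O/OX./...]-1 (1,2)[X.O/.XO/...]-1 (2,0)[X.O/.X./O..]-1 (2,1)[X.O/.X./.O.]-1 (2,2)[X.O/.X./..O]+0*
p2 X@[X.O/.X./..O]: (0,1)[XXO/.X./..O]-1 (1,0)[X.O/XX./..O]-1 (1,2)[X.O/.XX/..O]+0* (2,0)[X.O/.X./X.O]-1 (2,1)[X.O/.X./.XO]-1
p3 O@[X.O/.XX/..O]: (0,1)[XOO/.XX/..O]-1 (1,0)[X.O/OXX/..O]+0* (2,0)[X.O/.XX/O.O]-1 (2,1)[X.O/.XX/.OO]-1
p4 X@[X.O/OXX/..O]: (0,1)[XXO/OXX/..O]+0* (2,0)[X.O/OXX/X.O]+0 (2,1)[X.O/OXX/.XO]+0
p5 O@[XXO/OXX/..O]: (2,0)[XXO/OXX/O.O]-1 (2,1)[XXO/OXX/.OO]+0*
p6 X@[XXO/OXX/.OO]: (2,0)[XXO/OXX/XOO]+0*
p7 O@[XXO/OXX/XOO] terminal +0; root [X.O/.X./...] d6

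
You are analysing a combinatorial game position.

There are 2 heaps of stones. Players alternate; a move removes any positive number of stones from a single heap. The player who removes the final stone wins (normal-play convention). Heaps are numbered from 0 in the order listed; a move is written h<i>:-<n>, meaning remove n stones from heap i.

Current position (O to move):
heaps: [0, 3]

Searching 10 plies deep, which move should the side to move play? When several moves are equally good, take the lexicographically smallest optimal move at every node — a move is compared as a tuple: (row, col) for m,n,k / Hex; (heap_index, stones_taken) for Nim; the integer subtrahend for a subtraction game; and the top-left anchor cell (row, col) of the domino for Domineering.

[(0,3)] O move#1: h1:-1:-1/(0,2), h1:-2:-1/(0,1), h1:-3:+1/(0,0)*
[(0,0)] end (terminal -1, X#2); searched (0,3) to 10

O's best at [(0,3)]: h1:-3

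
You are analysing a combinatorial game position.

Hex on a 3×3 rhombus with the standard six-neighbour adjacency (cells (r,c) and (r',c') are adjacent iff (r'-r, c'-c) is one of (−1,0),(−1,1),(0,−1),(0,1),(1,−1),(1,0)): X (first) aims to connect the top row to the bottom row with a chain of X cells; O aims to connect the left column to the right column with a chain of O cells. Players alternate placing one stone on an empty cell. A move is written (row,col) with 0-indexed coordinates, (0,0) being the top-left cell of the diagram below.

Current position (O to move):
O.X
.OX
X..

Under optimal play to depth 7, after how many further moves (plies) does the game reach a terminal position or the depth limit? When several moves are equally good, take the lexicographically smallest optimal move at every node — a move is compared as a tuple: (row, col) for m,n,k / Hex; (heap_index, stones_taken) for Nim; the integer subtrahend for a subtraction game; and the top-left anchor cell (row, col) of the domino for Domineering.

PV length from [O.X/.OX/X..]: 4 plies

p1 O@[O.X/.OX/X..]: (0,1)[OOX/.OX/X..]-1* (1,0)[O.X/OOX/X..]-1 (2,1)[O.X/.OX/XO.]-1 (2,2)[O.X/.OX/X.O]-1
p2 X@[OOX/.OX/X..]: (1,0)[OOX/XOX/X..]+1* (2,1)[OOX/.OX/XX.]+1 (2,2)[OOX/.OX/X.X]+1
p3 O@[OOX/XOX/X..]: (2,1)[OOX/XOX/XO.]-1* (2,2)[OOX/XOX/X.O]-1
p4 X@[OOX/XOX/XO.]: (2,2)[OOX/XOX/XOX]+1*
p5 O@[OOX/XOX/XOX] terminal -1; root [O.X/.OX/X..] d7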